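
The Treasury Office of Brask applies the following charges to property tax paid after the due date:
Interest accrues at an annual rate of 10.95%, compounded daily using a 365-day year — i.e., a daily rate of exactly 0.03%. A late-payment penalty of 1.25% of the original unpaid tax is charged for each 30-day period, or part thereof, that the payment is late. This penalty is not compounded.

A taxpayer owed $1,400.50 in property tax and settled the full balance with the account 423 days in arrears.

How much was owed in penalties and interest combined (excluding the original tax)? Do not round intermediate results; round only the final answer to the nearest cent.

Penalty periods: ⌈423/30⌉ = 15; penalty = 15 × 1.25% × $1,400.50 = $262.59…
Interest: $1,400.50 × ((1 + 0.0003)^423 − 1) = $1,400.50 × 0.13528188… = $189.4623…
Penalties + interest = $262.5938… + $189.4623… = $452.06

$452.06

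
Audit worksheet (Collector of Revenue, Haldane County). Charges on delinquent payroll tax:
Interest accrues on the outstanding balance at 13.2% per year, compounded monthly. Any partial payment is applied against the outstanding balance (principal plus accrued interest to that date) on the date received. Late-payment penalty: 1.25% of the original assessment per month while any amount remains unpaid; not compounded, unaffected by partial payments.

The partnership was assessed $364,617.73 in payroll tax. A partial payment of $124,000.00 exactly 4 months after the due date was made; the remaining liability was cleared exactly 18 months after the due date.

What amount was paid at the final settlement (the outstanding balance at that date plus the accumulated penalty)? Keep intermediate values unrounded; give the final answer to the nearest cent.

$381,490.76

Monthly rate = 13.2% ÷ 12 = 1.1%
Balance at month 4: $364,617.7300 × (1 + 0.011)^4 = $380,927.5692…
After $124,000.00 payment: $380,927.5692… − $124,000.00 = $256,927.5692…
Balance at month 18: $256,927.5692… × (1 + 0.011)^14 = $299,451.7712…
Penalty: 18 × 1.25% × $364,617.73 = $82,038.99…
Final settlement = outstanding balance + penalty = $299,451.7712… + $82,038.99… = $381,490.76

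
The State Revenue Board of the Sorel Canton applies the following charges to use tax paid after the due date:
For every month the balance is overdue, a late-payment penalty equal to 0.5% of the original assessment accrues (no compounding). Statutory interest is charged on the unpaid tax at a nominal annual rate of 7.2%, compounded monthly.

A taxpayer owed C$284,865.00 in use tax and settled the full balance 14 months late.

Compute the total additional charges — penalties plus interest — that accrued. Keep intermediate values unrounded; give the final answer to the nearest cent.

C$44,825.20

Late-payment penalty: 14 × 0.5% × C$284,865.00 = C$19,940.55
Interest (7.2%/yr ÷ 12 = 0.6%/month): C$284,865.00 × ((1 + 0.006)^14 − 1) = C$24,884.6490…
Penalties + interest = C$19,940.5500 + C$24,884.6490… = C$44,825.20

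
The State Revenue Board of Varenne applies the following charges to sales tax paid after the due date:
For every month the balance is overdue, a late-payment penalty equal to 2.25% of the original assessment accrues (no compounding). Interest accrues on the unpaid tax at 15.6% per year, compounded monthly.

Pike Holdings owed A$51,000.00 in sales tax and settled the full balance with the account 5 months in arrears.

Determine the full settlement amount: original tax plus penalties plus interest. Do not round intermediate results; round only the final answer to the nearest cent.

Late-payment penalty = 2.25% × A$51,000.00 × 5 mo = A$5,737.50
Interest (15.6%/yr ÷ 12 = 1.3%/month): A$51,000.00 × ((1 + 0.013)^5 − 1) = A$3,402.3178…
Total = A$51,000.00 + A$5,737.5000 + A$3,402.3178… = A$60,139.82

A$60,139.82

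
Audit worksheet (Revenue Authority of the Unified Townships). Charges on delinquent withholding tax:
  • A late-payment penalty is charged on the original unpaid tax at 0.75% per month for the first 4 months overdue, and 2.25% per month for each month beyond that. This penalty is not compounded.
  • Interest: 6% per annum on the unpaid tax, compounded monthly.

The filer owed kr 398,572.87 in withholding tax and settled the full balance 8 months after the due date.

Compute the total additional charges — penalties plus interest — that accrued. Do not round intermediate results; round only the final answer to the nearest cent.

kr 64,053.47

Penalty, months 1–4: 4 × 0.75% × kr 398,572.87 = kr 11,957.19…
Penalty, months 5–8: 4 × 2.25% × kr 398,572.87 = kr 35,871.56…
Interest (6%/yr ÷ 12 = 0.5%/month): kr 398,572.87 × ((1 + 0.005)^8 − 1) = kr 16,224.7233…
Penalties + interest = kr 47,828.7444 + kr 16,224.7233… = kr 64,053.47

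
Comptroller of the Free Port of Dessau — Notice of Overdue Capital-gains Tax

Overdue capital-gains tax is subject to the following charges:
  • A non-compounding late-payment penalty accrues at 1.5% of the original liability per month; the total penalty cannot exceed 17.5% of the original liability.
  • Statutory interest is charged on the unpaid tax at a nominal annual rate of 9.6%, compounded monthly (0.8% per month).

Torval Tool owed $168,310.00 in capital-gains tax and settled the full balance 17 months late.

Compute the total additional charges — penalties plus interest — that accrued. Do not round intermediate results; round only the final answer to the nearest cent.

$53,869.65

Penalty (uncapped): 17 × 1.5% × $168,310.00 = $42,919.05; cap = 17.5% × $168,310.00 = $29,454.25 → penalty = $29,454.25
Interest: $168,310.00 × ((1 + 0.008)^17 − 1) = $168,310.00 × 0.1450621… = $24,415.4045…
Penalties + interest = $29,454.2500 + $24,415.4045… = $53,869.65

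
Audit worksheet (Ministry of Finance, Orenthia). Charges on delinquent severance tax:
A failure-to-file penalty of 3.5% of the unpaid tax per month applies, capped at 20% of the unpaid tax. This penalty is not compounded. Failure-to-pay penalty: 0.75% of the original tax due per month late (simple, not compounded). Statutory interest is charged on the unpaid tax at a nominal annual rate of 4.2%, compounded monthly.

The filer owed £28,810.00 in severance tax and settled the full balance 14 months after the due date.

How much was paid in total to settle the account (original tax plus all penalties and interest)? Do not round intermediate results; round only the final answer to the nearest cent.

£39,041.31

Failure-to-file: 14 × 3.5% × £28,810.00 = £14,116.90, capped at 20% × £28,810.00 = £5,762.00
Failure-to-pay penalty = 0.75% × £28,810.00 × 14 mo = £3,025.05
Interest (4.2%/yr ÷ 12 = 0.35%/month): £28,810.00 × ((1 + 0.0035)^14 − 1) = £1,444.2599…
Total = £28,810.00 + £8,787.0500 + £1,444.2599… = £39,041.31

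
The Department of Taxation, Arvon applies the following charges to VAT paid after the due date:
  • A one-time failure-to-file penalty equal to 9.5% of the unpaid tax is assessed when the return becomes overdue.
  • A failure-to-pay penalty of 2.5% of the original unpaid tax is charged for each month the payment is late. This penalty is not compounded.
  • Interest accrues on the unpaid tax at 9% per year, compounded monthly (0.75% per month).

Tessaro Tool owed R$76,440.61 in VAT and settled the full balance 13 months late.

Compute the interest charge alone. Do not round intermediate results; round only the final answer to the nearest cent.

Interest: R$76,440.61 × ((1 + 0.0075)^13 − 1) = R$76,440.61 × 0.1020104… = R$7,797.7410…

R$7,797.74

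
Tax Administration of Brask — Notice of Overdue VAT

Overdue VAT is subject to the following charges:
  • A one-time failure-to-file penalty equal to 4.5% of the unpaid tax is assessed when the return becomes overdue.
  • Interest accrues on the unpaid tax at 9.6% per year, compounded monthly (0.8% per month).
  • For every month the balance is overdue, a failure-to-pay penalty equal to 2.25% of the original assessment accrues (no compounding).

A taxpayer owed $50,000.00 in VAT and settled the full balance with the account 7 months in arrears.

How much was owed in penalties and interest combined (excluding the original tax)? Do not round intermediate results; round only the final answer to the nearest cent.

Failure-to-file penalty: 4.5% × $50,000.00 = $2,250.00
Failure-to-pay penalty: 7 × 2.25% × $50,000.00 = $7,875.00
Interest: $50,000.00 × ((1 + 0.008)^7 − 1) = $50,000.00 × 0.0573621… = $2,868.1032…
Penalties + interest = $10,125.0000 + $2,868.1032… = $12,993.10

$12,993.10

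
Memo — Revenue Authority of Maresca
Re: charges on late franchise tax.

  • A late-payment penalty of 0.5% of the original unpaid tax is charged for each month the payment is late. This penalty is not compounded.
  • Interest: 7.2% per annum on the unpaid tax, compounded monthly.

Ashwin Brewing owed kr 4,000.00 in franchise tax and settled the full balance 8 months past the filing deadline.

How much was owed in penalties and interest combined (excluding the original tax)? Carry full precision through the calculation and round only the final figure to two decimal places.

kr 356.08

Late-payment penalty: 8 × 0.5% × kr 4,000.00 = kr 160.00
Interest (7.2%/yr ÷ 12 = 0.6%/month): kr 4,000.00 × ((1 + 0.006)^8 − 1) = kr 196.0807…
Penalties + interest = kr 160.0000 + kr 196.0807… = kr 356.08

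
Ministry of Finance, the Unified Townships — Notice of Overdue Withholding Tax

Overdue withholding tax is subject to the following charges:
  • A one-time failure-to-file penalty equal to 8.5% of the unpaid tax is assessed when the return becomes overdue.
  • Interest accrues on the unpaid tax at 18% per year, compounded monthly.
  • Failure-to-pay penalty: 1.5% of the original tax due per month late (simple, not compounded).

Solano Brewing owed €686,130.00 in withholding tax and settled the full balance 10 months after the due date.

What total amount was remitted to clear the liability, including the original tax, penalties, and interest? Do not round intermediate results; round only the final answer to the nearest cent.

Failure-to-file penalty: 8.5% × €686,130.00 = €58,321.05
Failure-to-pay penalty: 10 × 1.5% × €686,130.00 = €102,919.50
Interest (18%/yr ÷ 12 = 1.5%/month): €686,130.00 × ((1 + 0.015)^10 − 1) = €110,151.8763…
Total = €686,130.00 + €161,240.5500 + €110,151.8763… = €957,522.43

€957,522.43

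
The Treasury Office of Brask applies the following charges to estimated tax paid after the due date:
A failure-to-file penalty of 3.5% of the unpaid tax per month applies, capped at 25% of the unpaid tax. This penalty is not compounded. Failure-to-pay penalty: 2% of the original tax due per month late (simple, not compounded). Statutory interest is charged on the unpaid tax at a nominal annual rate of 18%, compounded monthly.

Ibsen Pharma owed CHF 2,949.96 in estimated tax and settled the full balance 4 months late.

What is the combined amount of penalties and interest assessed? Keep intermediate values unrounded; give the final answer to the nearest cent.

CHF 830.01

Failure-to-file: 4 × 3.5% × CHF 2,949.96 = CHF 412.99… (under the 25% cap)
Failure-to-pay penalty = 2% × CHF 2,949.96 × 4 mo = CHF 236.00…
Interest (18%/yr ÷ 12 = 1.5%/month): CHF 2,949.96 × ((1 + 0.015)^4 − 1) = CHF 181.0200…
Penalties + interest = CHF 648.9912 + CHF 181.0200… = CHF 830.01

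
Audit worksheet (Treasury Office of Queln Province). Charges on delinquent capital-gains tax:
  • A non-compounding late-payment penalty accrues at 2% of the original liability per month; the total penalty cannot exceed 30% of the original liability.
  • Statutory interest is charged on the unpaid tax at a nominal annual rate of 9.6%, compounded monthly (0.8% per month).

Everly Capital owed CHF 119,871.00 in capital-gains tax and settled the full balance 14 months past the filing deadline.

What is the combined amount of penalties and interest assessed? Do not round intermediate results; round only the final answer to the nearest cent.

CHF 47,710.40

Penalty: 14 × 2% × CHF 119,871.00 = CHF 33,563.88 (below the 30% cap of CHF 35,961.30)
Interest: CHF 119,871.00 × ((1 + 0.008)^14 − 1) = CHF 119,871.00 × 0.1180145… = CHF 14,146.5203…
Penalties + interest = CHF 33,563.8800 + CHF 14,146.5203… = CHF 47,710.40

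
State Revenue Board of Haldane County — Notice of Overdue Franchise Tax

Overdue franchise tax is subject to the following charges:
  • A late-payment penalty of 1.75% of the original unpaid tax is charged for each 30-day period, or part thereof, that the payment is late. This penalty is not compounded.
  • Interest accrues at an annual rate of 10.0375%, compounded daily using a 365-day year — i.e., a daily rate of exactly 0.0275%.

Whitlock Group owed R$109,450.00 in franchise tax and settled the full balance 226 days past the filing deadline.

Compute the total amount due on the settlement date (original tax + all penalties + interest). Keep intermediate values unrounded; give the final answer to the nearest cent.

Penalty periods: ⌈226/30⌉ = 8; penalty = 8 × 1.75% × R$109,450.00 = R$15,323.00
Interest: R$109,450.00 × ((1 + 0.000275)^226 − 1) = R$109,450.00 × 0.06411286… = R$7,017.1524…
Total = R$109,450.00 + R$15,323.0000 + R$7,017.1524… = R$131,790.15

R$131,790.15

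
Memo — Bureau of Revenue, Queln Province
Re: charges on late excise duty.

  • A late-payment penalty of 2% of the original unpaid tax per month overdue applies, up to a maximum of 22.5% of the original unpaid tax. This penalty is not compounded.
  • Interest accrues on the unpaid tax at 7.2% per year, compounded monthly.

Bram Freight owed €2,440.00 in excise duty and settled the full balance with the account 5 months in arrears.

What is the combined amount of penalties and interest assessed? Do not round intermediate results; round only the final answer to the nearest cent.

Penalty: 5 × 2% × €2,440.00 = €244.00 (below the 22.5% cap of €549.00)
Interest (7.2%/yr ÷ 12 = 0.6%/month): €2,440.00 × ((1 + 0.006)^5 − 1) = €74.0837…
Penalties + interest = €244.0000 + €74.0837… = €318.08

€318.08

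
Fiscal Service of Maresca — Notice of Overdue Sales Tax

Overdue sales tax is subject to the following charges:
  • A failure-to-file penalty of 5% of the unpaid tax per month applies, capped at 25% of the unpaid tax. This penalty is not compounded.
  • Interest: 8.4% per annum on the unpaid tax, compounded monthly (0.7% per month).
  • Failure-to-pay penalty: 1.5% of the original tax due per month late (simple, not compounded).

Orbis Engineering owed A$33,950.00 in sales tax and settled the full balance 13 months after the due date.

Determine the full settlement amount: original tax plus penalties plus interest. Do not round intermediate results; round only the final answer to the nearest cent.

Failure-to-file: 13 × 5% × A$33,950.00 = A$22,067.50, capped at 25% × A$33,950.00 = A$8,487.50
Failure-to-pay penalty: 13 × 1.5% × A$33,950.00 = A$6,620.25
Interest: A$33,950.00 × ((1 + 0.007)^13 − 1) = A$33,950.00 × 0.0949218… = A$3,222.5964…
Total = A$33,950.00 + A$15,107.7500 + A$3,222.5964… = A$52,280.35

A$52,280.35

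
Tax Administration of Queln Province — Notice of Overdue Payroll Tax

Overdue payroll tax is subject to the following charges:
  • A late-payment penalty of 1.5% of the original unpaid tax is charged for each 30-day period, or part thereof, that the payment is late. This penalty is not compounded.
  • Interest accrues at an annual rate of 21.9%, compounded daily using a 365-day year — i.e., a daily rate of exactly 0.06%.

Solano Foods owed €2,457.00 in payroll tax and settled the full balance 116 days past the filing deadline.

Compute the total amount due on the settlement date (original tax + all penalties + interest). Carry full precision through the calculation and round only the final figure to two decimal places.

€2,781.46

Penalty periods: ⌈116/30⌉ = 4; penalty = 4 × 1.5% × €2,457.00 = €147.42
Interest: €2,457.00 × ((1 + 0.0006)^116 − 1) = €2,457.00 × 0.07205689… = €177.0438…
Total = €2,457.00 + €147.4200 + €177.0438… = €2,781.46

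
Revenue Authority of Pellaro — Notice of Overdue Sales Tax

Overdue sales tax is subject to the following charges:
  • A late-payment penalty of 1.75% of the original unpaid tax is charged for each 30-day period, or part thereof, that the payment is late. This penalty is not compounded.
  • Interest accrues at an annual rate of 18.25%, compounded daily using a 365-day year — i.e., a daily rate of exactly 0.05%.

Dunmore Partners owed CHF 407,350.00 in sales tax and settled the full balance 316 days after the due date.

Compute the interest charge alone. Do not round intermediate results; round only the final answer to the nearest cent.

CHF 69,705.71

Interest: CHF 407,350.00 × ((1 + 0.0005)^316 − 1) = CHF 407,350.00 × 0.17111995… = CHF 69,705.7116…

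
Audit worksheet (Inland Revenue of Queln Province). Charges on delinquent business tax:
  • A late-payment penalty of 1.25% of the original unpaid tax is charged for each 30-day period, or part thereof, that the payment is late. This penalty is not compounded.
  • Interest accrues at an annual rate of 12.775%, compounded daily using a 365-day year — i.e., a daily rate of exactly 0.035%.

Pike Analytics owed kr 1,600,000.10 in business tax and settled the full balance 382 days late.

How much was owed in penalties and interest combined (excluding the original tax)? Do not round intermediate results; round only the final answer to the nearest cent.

Penalty periods: ⌈382/30⌉ = 13; penalty = 13 × 1.25% × kr 1,600,000.10 = kr 260,000.02…
Interest: kr 1,600,000.10 × ((1 + 0.00035)^382 − 1) = kr 1,600,000.10 × 0.14302312… = kr 228,836.9988…
Penalties + interest = kr 260,000.0163… + kr 228,836.9988… = kr 488,837.02

kr 488,837.02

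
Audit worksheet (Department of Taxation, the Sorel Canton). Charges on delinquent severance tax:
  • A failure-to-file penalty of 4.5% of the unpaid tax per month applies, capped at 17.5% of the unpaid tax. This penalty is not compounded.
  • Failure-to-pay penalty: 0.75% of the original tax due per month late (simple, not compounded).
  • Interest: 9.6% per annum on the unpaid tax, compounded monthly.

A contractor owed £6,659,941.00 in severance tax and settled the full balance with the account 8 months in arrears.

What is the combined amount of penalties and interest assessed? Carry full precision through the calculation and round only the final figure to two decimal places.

£2,003,449.85

Failure-to-file: 8 × 4.5% × £6,659,941.00 = £2,397,578.76, capped at 17.5% × £6,659,941.00 = £1,165,489.68…
Failure-to-pay penalty = 0.75% × £6,659,941.00 × 8 mo = £399,596.46
Interest (9.6%/yr ÷ 12 = 0.8%/month): £6,659,941.00 × ((1 + 0.008)^8 − 1) = £438,363.7139…
Penalties + interest = £1,565,086.1350 + £438,363.7139… = £2,003,449.85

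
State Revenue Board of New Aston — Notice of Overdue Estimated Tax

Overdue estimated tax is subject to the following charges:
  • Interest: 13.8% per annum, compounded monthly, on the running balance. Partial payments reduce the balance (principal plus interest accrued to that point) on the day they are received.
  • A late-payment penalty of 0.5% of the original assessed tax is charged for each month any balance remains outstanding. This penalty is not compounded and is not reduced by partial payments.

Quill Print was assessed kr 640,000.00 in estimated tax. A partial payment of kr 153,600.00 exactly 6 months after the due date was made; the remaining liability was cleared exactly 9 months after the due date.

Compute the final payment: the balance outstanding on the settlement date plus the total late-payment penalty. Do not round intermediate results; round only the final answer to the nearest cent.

Monthly rate = 13.8% ÷ 12 = 1.15%
Balance at month 6: kr 640,000.0000 × (1 + 0.0115)^6 = kr 685,449.2359…
After kr 153,600.00 payment: kr 685,449.2359… − kr 153,600.00 = kr 531,849.2359…
Balance at month 9: kr 531,849.2359… × (1 + 0.0115)^3 = kr 550,409.8546…
Penalty: 9 × 0.5% × kr 640,000.00 = kr 28,800.00
Final settlement = outstanding balance + penalty = kr 550,409.8546… + kr 28,800.00 = kr 579,209.85

kr 579,209.85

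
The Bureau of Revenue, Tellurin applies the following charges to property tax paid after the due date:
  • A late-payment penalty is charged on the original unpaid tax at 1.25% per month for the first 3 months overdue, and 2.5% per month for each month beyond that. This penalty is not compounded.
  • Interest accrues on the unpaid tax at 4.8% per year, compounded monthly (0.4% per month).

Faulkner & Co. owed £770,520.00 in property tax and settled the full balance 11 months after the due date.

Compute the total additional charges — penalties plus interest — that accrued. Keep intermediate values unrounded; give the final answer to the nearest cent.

Penalty, months 1–3: 3 × 1.25% × £770,520.00 = £28,894.50
Penalty, months 4–11: 8 × 2.5% × £770,520.00 = £154,104.00
Interest: £770,520.00 × ((1 + 0.004)^11 − 1) = £770,520.00 × 0.0448906… = £34,589.1398…
Penalties + interest = £182,998.5000 + £34,589.1398… = £217,587.64

£217,587.64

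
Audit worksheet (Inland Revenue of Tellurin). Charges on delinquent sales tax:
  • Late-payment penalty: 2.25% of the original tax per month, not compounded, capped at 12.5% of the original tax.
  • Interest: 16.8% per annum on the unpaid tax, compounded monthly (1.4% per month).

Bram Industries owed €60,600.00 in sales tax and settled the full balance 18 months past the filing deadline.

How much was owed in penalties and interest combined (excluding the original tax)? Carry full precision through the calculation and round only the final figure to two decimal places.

€24,806.57

Penalty (uncapped): 18 × 2.25% × €60,600.00 = €24,543.00; cap = 12.5% × €60,600.00 = €7,575.00 → penalty = €7,575.00
Interest: €60,600.00 × ((1 + 0.014)^18 − 1) = €60,600.00 × 0.2843494… = €17,231.5741…
Penalties + interest = €7,575.0000 + €17,231.5741… = €24,806.57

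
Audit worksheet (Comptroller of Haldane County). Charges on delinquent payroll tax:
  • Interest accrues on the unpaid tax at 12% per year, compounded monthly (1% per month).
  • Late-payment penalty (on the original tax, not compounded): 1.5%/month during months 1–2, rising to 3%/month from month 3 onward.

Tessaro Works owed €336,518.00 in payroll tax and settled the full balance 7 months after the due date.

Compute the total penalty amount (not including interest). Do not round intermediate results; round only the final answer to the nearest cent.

€60,573.24

Penalty, months 1–2: 2 × 1.5% × €336,518.00 = €10,095.54
Penalty, months 3–7: 5 × 3% × €336,518.00 = €50,477.70
Total penalty = €10,095.54 + €50,477.70 = €60,573.24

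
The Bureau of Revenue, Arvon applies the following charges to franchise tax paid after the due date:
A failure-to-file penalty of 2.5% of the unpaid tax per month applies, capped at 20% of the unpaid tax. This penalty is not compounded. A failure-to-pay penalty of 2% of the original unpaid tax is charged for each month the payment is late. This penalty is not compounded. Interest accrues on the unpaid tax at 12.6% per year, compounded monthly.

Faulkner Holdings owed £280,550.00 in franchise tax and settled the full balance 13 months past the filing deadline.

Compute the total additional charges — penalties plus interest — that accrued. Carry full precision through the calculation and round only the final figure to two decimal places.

£169,856.03

Failure-to-file: 13 × 2.5% × £280,550.00 = £91,178.75, capped at 20% × £280,550.00 = £56,110.00
Failure-to-pay penalty: 13 × 2% × £280,550.00 = £72,943.00
Interest (12.6%/yr ÷ 12 = 1.05%/month): £280,550.00 × ((1 + 0.0105)^13 − 1) = £40,803.0344…
Penalties + interest = £129,053.0000 + £40,803.0344… = £169,856.03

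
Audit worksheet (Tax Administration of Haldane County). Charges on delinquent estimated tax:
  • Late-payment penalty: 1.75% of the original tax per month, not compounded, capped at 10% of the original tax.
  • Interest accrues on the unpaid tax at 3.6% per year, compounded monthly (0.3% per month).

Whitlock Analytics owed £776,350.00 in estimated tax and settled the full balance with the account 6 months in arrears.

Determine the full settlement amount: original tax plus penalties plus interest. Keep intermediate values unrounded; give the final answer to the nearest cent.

Penalty (uncapped): 6 × 1.75% × £776,350.00 = £81,516.75; cap = 10% × £776,350.00 = £77,635.00 → penalty = £77,635.00
Interest: £776,350.00 × ((1 + 0.003)^6 − 1) = £776,350.00 × 0.0181355… = £14,079.5274…
Total = £776,350.00 + £77,635.0000 + £14,079.5274… = £868,064.53

£868,064.53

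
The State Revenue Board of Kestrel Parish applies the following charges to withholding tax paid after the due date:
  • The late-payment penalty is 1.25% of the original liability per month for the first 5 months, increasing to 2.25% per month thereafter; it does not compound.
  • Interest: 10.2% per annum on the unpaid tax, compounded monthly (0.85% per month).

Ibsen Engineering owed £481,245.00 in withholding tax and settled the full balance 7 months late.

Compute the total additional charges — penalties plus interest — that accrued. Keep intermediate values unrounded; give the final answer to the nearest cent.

£81,108.52

Penalty, months 1–5: 5 × 1.25% × £481,245.00 = £30,077.81…
Penalty, months 6–7: 2 × 2.25% × £481,245.00 = £21,656.03…
Interest: £481,245.00 × ((1 + 0.0085)^7 − 1) = £481,245.00 × 0.0610389… = £29,374.6789…
Penalties + interest = £51,733.8375 + £29,374.6789… = £81,108.52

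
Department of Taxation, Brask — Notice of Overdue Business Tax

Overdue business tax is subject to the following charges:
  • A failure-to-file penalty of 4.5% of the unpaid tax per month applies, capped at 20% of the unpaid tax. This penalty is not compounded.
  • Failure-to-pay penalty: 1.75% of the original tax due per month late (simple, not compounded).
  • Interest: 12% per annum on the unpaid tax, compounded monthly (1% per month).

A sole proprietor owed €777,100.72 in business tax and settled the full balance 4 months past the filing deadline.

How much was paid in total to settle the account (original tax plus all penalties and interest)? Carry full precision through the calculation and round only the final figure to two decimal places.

€1,002,929.31

Failure-to-file: 4 × 4.5% × €777,100.72 = €139,878.13… (under the 20% cap)
Failure-to-pay penalty: 4 × 1.75% × €777,100.72 = €54,397.05…
Interest: €777,100.72 × ((1 + 0.01)^4 − 1) = €777,100.72 × 0.0406040… = €31,553.4054…
Total = €777,100.72 + €194,275.1800 + €31,553.4054… = €1,002,929.31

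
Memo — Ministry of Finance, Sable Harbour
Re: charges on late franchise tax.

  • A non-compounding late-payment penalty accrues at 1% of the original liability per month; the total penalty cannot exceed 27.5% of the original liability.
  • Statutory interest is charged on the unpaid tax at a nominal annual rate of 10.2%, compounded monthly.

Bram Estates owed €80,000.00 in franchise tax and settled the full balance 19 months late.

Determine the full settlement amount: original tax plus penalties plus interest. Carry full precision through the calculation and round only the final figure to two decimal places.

Penalty: 19 × 1% × €80,000.00 = €15,200.00 (below the 27.5% cap of €22,000.00)
Interest (10.2%/yr ÷ 12 = 0.85%/month): €80,000.00 × ((1 + 0.0085)^19 − 1) = €13,957.6477…
Total = €80,000.00 + €15,200.0000 + €13,957.6477… = €109,157.65

€109,157.65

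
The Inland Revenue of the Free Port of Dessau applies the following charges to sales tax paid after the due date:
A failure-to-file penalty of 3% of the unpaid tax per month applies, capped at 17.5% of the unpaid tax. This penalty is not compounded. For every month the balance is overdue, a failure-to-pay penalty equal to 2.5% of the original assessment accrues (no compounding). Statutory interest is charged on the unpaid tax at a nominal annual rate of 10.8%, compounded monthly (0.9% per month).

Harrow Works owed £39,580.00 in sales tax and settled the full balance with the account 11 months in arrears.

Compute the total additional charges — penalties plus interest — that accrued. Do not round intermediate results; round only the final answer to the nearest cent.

£21,910.60

Failure-to-file: 11 × 3% × £39,580.00 = £13,061.40, capped at 17.5% × £39,580.00 = £6,926.50
Failure-to-pay penalty: 11 × 2.5% × £39,580.00 = £10,884.50
Interest: £39,580.00 × ((1 + 0.009)^11 − 1) = £39,580.00 × 0.1035775… = £4,099.5966…
Penalties + interest = £17,811.0000 + £4,099.5966… = £21,910.60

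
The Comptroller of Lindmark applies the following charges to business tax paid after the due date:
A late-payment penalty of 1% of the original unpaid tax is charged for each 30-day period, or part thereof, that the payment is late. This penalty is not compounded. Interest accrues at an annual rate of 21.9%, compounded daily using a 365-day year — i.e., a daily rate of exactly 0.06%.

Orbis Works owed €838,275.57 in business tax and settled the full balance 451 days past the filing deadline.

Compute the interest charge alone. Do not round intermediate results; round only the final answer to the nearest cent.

€260,405.53

Interest: €838,275.57 × ((1 + 0.0006)^451 − 1) = €838,275.57 × 0.31064431… = €260,405.5321…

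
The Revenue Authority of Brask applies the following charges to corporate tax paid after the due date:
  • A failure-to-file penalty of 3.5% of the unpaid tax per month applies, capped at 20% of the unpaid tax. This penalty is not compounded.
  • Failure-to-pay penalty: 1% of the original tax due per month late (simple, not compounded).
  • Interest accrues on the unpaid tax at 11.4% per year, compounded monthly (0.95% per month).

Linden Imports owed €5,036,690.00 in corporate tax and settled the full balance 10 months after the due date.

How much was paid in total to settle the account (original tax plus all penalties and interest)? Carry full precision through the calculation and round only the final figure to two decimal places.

€7,047,164.72

Failure-to-file: 10 × 3.5% × €5,036,690.00 = €1,762,841.50, capped at 20% × €5,036,690.00 = €1,007,338.00
Failure-to-pay penalty: 10 × 1% × €5,036,690.00 = €503,669.00
Interest: €5,036,690.00 × ((1 + 0.0095)^10 − 1) = €5,036,690.00 × 0.0991659… = €499,467.7212…
Total = €5,036,690.00 + €1,511,007.0000 + €499,467.7212… = €7,047,164.72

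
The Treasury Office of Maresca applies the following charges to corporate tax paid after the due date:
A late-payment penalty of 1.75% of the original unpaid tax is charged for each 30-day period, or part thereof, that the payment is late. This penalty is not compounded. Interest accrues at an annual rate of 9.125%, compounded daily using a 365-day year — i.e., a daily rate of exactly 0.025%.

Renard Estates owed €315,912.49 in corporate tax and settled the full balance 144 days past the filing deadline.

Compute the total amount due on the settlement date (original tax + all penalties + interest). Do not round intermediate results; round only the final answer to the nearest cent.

Penalty periods: ⌈144/30⌉ = 5; penalty = 5 × 1.75% × €315,912.49 = €27,642.34…
Interest: €315,912.49 × ((1 + 0.00025)^144 − 1) = €315,912.49 × 0.03665118… = €11,578.5663…
Total = €315,912.49 + €27,642.3429… + €11,578.5663… = €355,133.40

€355,133.40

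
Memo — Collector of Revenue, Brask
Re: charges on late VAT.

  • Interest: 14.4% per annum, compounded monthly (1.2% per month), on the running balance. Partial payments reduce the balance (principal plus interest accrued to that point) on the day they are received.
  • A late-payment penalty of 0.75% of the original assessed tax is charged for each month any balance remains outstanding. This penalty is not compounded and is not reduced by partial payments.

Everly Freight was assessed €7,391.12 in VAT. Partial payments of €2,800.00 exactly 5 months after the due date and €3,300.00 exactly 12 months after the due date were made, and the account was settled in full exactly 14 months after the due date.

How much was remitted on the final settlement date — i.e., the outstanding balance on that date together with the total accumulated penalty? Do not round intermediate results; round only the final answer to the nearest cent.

€3,013.55

Balance at month 5: €7,391.1200 × (1 + 0.012)^5 = €7,845.3589…
After €2,800.00 payment: €7,845.3589… − €2,800.00 = €5,045.3589…
Balance at month 12: €5,045.3589… × (1 + 0.012)^7 = €5,484.7350…
After €3,300.00 payment: €5,484.7350… − €3,300.00 = €2,184.7350…
Balance at month 14: €2,184.7350… × (1 + 0.012)^2 = €2,237.4833…
Penalty: 14 × 0.75% × €7,391.12 = €776.07…
Final settlement = outstanding balance + penalty = €2,237.4833… + €776.07… = €3,013.55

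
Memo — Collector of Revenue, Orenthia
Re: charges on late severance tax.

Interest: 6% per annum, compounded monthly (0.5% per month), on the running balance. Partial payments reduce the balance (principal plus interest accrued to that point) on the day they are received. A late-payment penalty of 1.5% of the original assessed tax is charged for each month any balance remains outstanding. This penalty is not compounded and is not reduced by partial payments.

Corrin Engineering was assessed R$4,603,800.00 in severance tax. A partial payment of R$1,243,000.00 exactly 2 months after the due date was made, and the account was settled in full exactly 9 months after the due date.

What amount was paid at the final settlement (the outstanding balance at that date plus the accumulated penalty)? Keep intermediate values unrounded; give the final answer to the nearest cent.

R$4,149,513.08

Balance at month 2: R$4,603,800.0000 × (1 + 0.005)^2 = R$4,649,953.0950
After R$1,243,000.00 payment: R$4,649,953.0950 − R$1,243,000.00 = R$3,406,953.0950
Balance at month 9: R$3,406,953.0950 × (1 + 0.005)^7 = R$3,528,000.0839…
Penalty: 9 × 1.5% × R$4,603,800.00 = R$621,513.00
Final settlement = outstanding balance + penalty = R$3,528,000.0839… + R$621,513.00 = R$4,149,513.08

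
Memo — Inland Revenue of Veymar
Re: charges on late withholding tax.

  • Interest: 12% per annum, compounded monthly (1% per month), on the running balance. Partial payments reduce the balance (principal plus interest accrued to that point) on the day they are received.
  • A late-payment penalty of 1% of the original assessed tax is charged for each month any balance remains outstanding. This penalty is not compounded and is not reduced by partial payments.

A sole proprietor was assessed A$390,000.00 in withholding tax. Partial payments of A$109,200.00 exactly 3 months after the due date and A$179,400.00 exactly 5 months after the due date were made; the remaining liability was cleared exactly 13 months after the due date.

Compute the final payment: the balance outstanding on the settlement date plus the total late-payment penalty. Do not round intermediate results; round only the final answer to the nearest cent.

Balance at month 3: A$390,000.0000 × (1 + 0.01)^3 = A$401,817.3900
After A$109,200.00 payment: A$401,817.3900 − A$109,200.00 = A$292,617.3900
Balance at month 5: A$292,617.3900 × (1 + 0.01)^2 = A$298,498.9995…
After A$179,400.00 payment: A$298,498.9995… − A$179,400.00 = A$119,098.9995…
Balance at month 13: A$119,098.9995… × (1 + 0.01)^8 = A$128,967.1503…
Penalty: 13 × 1% × A$390,000.00 = A$50,700.00
Final settlement = outstanding balance + penalty = A$128,967.1503… + A$50,700.00 = A$179,667.15

A$179,667.15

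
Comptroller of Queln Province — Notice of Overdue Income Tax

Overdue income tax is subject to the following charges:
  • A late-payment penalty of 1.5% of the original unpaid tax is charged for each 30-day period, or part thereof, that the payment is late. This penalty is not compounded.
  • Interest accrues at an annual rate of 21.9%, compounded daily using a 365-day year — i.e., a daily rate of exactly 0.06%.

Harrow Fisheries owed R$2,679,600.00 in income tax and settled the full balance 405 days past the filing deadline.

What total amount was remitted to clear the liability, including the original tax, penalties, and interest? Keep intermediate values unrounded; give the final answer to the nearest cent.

R$3,979,140.92

Penalty periods: ⌈405/30⌉ = 14; penalty = 14 × 1.5% × R$2,679,600.00 = R$562,716.00
Interest: R$2,679,600.00 × ((1 + 0.0006)^405 − 1) = R$2,679,600.00 × 0.27497571… = R$736,824.9183…
Total = R$2,679,600.00 + R$562,716.0000 + R$736,824.9183… = R$3,979,140.92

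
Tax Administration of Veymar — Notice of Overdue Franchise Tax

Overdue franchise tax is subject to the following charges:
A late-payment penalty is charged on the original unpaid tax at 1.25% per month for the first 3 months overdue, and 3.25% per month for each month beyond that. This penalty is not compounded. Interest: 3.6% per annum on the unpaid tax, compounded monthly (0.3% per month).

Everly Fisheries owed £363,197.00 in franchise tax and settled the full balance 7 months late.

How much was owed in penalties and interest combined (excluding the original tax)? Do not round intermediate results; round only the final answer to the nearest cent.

£68,531.62

Penalty, months 1–3: 3 × 1.25% × £363,197.00 = £13,619.89…
Penalty, months 4–7: 4 × 3.25% × £363,197.00 = £47,215.61
Interest: £363,197.00 × ((1 + 0.003)^7 − 1) = £363,197.00 × 0.0211899… = £7,696.1255…
Penalties + interest = £60,835.4975 + £7,696.1255… = £68,531.62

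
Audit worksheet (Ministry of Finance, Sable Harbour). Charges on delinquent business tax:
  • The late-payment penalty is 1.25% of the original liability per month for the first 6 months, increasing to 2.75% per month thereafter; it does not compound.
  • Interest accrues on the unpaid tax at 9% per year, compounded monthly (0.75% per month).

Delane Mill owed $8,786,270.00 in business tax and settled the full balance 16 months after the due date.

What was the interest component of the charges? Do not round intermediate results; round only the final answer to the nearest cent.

$1,115,787.00

Interest: $8,786,270.00 × ((1 + 0.0075)^16 − 1) = $8,786,270.00 × 0.1269921… = $1,115,786.9987…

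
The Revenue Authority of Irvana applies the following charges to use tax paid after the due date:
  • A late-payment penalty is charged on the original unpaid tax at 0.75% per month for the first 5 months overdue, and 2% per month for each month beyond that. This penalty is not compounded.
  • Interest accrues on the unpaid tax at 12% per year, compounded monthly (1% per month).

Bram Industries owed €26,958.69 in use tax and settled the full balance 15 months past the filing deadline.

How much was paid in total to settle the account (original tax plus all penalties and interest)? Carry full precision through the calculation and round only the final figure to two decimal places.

€37,700.89

Penalty, months 1–5: 5 × 0.75% × €26,958.69 = €1,010.95…
Penalty, months 6–15: 10 × 2% × €26,958.69 = €5,391.74…
Interest: €26,958.69 × ((1 + 0.01)^15 − 1) = €26,958.69 × 0.1609690… = €4,339.5122…
Total = €26,958.69 + €6,402.6889… + €4,339.5122… = €37,700.89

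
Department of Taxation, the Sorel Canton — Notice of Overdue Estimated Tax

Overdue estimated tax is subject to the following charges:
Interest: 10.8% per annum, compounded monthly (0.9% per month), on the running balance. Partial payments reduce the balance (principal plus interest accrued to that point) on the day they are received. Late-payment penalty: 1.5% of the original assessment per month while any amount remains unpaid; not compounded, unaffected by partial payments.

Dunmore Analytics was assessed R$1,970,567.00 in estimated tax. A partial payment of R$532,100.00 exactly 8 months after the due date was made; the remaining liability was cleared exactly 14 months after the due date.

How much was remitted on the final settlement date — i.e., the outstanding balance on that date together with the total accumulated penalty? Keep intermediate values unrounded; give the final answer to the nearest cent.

R$2,086,250.93

Balance at month 8: R$1,970,567.0000 × (1 + 0.009)^8 = R$2,116,998.4280…
After R$532,100.00 payment: R$2,116,998.4280… − R$532,100.00 = R$1,584,898.4280…
Balance at month 14: R$1,584,898.4280… × (1 + 0.009)^6 = R$1,672,431.8590…
Penalty: 14 × 1.5% × R$1,970,567.00 = R$413,819.07
Final settlement = outstanding balance + penalty = R$1,672,431.8590… + R$413,819.07 = R$2,086,250.93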